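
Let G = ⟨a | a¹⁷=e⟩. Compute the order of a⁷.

Compute successive powers until reaching e:
  (a⁷)¹ = a⁷, (a⁷)² = a¹⁴, (a⁷)³ = a⁴, (a⁷)⁴ = a¹¹, (a⁷)⁵ = a, (a⁷)⁶ = a⁸, (a⁷)⁷ = a¹⁵, (a⁷)⁸ = a⁵, (a⁷)⁹ = a¹², (a⁷)¹⁰ = a², (a⁷)¹¹ = a⁹, (a⁷)¹² = a¹⁶, (a⁷)¹³ = a⁶, (a⁷)¹⁴ = a¹³, (a⁷)¹⁵ = a³, (a⁷)¹⁶ = a¹⁰, (a⁷)¹⁷ = e.
The smallest positive k with (a⁷)ᵏ = e is 17.

Answer: 17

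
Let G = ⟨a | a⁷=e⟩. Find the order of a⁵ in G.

Compute successive powers until reaching e:
  (a⁵)¹ = a⁵, (a⁵)² = a³, (a⁵)³ = a, (a⁵)⁴ = a⁶, (a⁵)⁵ = a⁴, (a⁵)⁶ = a², (a⁵)⁷ = e.
The smallest positive k with (a⁵)ᵏ = e is 7.

Answer: 7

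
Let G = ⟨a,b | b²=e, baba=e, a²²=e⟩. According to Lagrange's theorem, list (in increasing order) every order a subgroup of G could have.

|G| = 44 = 2² · 11. By Lagrange's theorem the order of any subgroup divides 44; the divisors of 44 are 1, 2, 4, 11, 22, 44.

Answer: 1, 2, 4, 11, 22, 44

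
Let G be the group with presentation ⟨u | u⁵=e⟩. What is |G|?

G is generated by a single element, so G is cyclic. The relator gives u⁵ = e and no smaller power is forced to be e, so the 5 powers {e, u, u², u³, u⁴} are distinct. Hence |G| = 5.

Answer: 5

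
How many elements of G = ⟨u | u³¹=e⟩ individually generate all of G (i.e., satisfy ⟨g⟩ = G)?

G is cyclic of order 31. An element generates G iff its order is 31, and a cyclic group of order 31 has exactly φ(31) = 30 such elements.

Answer: 30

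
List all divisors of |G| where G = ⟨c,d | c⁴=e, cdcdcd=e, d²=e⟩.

|G| = 24 = 2³ · 3. By Lagrange's theorem the order of any subgroup divides 24; the divisors of 24 are 1, 2, 3, 4, 6, 8, 12, 24.

Answer: 1, 2, 3, 4, 6, 8, 12, 24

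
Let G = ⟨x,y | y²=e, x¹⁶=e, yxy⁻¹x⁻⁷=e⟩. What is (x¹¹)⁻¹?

The order of (x¹¹) is 16 (smallest k with (x¹¹)ᵏ = e), so (x¹¹)⁻¹ = (x¹¹)¹⁵ = x⁵.
Check: (x¹¹) · (x⁵) → (x¹¹) · x⁵ = e, giving e as required.

Answer: x⁵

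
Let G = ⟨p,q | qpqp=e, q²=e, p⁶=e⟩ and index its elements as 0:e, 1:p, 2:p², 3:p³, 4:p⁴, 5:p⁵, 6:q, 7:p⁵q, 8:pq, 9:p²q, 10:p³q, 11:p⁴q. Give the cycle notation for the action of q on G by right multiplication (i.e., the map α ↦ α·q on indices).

(0 6)(1 8)(2 9)(3 10)(4 11)(5 7)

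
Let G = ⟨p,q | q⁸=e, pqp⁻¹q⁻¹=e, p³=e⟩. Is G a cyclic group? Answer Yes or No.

|G| = 24. The element pq has order 24 (its powers give 24 distinct elements), so ⟨pq⟩ = G and G is cyclic.

Answer: Yes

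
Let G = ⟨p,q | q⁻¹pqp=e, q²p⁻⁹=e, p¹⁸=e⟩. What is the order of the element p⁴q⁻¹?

Compute successive powers until reaching e:
  (p⁴q⁻¹)¹ = p⁴q⁻¹, (p⁴q⁻¹)² = p⁹, (p⁴q⁻¹)³ = p⁴q, (p⁴q⁻¹)⁴ = e.
The smallest positive k with (p⁴q⁻¹)ᵏ = e is 4.

Answer: 4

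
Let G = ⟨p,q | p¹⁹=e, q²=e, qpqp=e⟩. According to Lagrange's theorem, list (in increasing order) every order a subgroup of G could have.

|G| = 38 = 2 · 19. By Lagrange's theorem the order of any subgroup divides 38; the divisors of 38 are 1, 2, 19, 38.

Answer: 1, 2, 19, 38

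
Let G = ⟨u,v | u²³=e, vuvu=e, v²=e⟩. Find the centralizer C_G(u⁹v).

⟨u⁹v⟩ ⊆ C_G(u⁹v) since powers of u⁹v commute with u⁹v; so |C_G(u⁹v)| ≥ |⟨u⁹v⟩| = 2.
By orbit–stabilizer, |C_G(u⁹v)| = |G| / |conj. class of u⁹v| = 46 / 23 = 2.
The 2 elements commuting with u⁹v are {e, u⁹v}.

Answer: {e, u⁹v}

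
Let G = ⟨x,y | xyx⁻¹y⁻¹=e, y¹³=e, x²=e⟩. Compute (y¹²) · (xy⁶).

Compute (y¹²) · (xy⁶) by multiplying left to right and reducing via the relations at each step:
  (y¹²) · x = xy¹²
  (xy¹²) · y⁶ = xy⁵

Answer: xy⁵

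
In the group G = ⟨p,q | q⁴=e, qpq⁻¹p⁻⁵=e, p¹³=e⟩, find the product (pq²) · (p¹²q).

Compute (pq²) · (p¹²q) by multiplying left to right and reducing via the relations at each step:
  (pq²) · p¹² = p²q²
  (p²q²) · q = p²q³

Answer: p²q³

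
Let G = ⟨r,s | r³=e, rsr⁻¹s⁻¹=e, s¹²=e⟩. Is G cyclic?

|G| = 36, but the maximum element order in G is 12 < 36. No single element generates all of G, so G is not cyclic.

Answer: No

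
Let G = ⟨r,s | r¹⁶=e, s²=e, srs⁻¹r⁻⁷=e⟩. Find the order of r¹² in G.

Compute successive powers until reaching e:
  (r¹²)¹ = r¹², (r¹²)² = r⁸, (r¹²)³ = r⁴, (r¹²)⁴ = e.
The smallest positive k with (r¹²)ᵏ = e is 4.

Answer: 4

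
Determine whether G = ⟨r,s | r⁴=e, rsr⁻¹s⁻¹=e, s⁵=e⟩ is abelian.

Each pair of generators commutes: r·s = rs = s·r. Since the generators pairwise commute, every element of G commutes with every other, so G is abelian.

Answer: Yes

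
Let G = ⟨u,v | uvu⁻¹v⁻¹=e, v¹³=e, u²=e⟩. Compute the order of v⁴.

Compute successive powers until reaching e:
  (v⁴)¹ = v⁴, (v⁴)² = v⁸, (v⁴)³ = v¹², (v⁴)⁴ = v³, (v⁴)⁵ = v⁷, (v⁴)⁶ = v¹¹, (v⁴)⁷ = v², (v⁴)⁸ = v⁶, (v⁴)⁹ = v¹⁰, (v⁴)¹⁰ = v, (v⁴)¹¹ = v⁵, (v⁴)¹² = v⁹, (v⁴)¹³ = e.
The smallest positive k with (v⁴)ᵏ = e is 13.

Answer: 13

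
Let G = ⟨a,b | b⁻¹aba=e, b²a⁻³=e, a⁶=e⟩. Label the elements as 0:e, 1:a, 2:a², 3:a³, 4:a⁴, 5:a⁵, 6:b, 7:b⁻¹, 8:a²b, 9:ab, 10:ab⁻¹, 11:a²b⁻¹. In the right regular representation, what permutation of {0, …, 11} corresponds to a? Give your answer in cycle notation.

(0 1 2 3 4 5)(6 11 10 7 8 9)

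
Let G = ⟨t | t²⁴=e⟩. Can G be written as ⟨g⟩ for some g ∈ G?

|G| = 24. The element t has order 24 (its powers give 24 distinct elements), so ⟨t⟩ = G and G is cyclic.

Answer: Yes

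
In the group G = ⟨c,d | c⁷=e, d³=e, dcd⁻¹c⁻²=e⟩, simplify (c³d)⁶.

Compute successive powers of (c³d), reducing at each step:
  (c³d)²: (c³d) · c³ = c²d;   (c²d) · d = c²d²
  (c³d)³: (c²d²) · c³ = d²;   (d²) · d = e
  (c³d)⁴: e · c³ = c³;   (c³) · d = c³d
  (c³d)⁵: (c³d) · c³ = c²d;   (c²d) · d = c²d²
  (c³d)⁶: (c²d²) · c³ = d²;   (d²) · d = e

Answer: e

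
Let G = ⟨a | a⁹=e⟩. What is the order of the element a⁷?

Compute successive powers until reaching e:
  (a⁷)¹ = a⁷, (a⁷)² = a⁵, (a⁷)³ = a³, (a⁷)⁴ = a, (a⁷)⁵ = a⁸, (a⁷)⁶ = a⁶, (a⁷)⁷ = a⁴, (a⁷)⁸ = a², (a⁷)⁹ = e.
The smallest positive k with (a⁷)ᵏ = e is 9.

Answer: 9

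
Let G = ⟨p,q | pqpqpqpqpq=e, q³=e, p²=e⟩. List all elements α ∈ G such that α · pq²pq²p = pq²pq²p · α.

⟨pq²pq²p⟩ ⊆ C_G(pq²pq²p) since powers of pq²pq²p commute with pq²pq²p; so |C_G(pq²pq²p)| ≥ |⟨pq²pq²p⟩| = 5.
By orbit–stabilizer, |C_G(pq²pq²p)| = |G| / |conj. class of pq²pq²p| = 60 / 12 = 5.
The 5 elements commuting with pq²pq²p are {e, pqpqp, pq²pq²p, pqpq²pqp, pq²pqpq²p}.

Answer: {e, pqpqp, pq²pq²p, pqpq²pqp, pq²pqpq²p}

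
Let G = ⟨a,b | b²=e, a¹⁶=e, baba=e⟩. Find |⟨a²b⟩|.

|⟨a²b⟩| equals the order of a²b. Compute successive powers until reaching e:
  (a²b)¹ = a²b, (a²b)² = e.
The smallest positive k with (a²b)ᵏ = e is 2, so |⟨a²b⟩| = 2.

Answer: 2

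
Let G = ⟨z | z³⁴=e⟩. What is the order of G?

G is generated by a single element, so G is cyclic. The relator gives z³⁴ = e and no smaller power is forced to be e, so the 34 powers {e, z, z², z³, z⁴, z⁵, z⁶, z⁷, z⁸, z⁹, z²², z²³, z²¹, z²⁰, z²⁴, z²⁵, z²⁶, z²⁷, z²⁸, z²⁹, z³², z³³, z³¹, z³⁰, z¹², z¹³, z¹¹, z¹⁰, z¹⁴, z¹⁵, z¹⁶, z¹⁷, z¹⁸, z¹⁹} are distinct. Hence |G| = 34.

Answer: 34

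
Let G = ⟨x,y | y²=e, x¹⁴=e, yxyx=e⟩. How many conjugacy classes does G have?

The conjugacy classes (representative and size) are:
  [e] (size 1), [x¹³] (size 2), [x²] (size 2), [x³] (size 2), [x¹⁰] (size 2), [x⁵] (size 2), [x⁸] (size 2), [x⁷] (size 1), [x⁶y] (size 7), [x⁹y] (size 7).
Class equation: 1 + 2 + 2 + 2 + 2 + 2 + 2 + 1 + 7 + 7 = 28 = |G|. So G has 10 conjugacy classes.

Answer: 10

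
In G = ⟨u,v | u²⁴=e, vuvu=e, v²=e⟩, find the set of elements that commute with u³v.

⟨u³v⟩ ⊆ C_G(u³v) since powers of u³v commute with u³v; so |C_G(u³v)| ≥ |⟨u³v⟩| = 2.
By orbit–stabilizer, |C_G(u³v)| = |G| / |conj. class of u³v| = 48 / 12 = 4.
The 4 elements commuting with u³v are {e, u¹², u³v, u¹⁵v}.

Answer: {e, u¹², u³v, u¹⁵v}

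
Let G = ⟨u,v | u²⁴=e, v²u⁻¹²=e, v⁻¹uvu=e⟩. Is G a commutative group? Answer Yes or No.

u·v = uv but v·u = u¹¹v⁻¹, so u·v ≠ v·u and G is not abelian.

Answer: No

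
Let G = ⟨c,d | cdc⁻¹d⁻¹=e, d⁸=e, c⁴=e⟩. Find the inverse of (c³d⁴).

The order of (c³d⁴) is 4 (smallest k with (c³d⁴)ᵏ = e), so (c³d⁴)⁻¹ = (c³d⁴)³ = cd⁴.
Check: (c³d⁴) · (cd⁴) → (c³d⁴) · c = d⁴;   (d⁴) · d⁴ = e, giving e as required.

Answer: cd⁴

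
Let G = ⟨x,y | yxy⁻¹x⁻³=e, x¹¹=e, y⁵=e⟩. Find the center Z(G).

An element z ∈ Z(G) iff z commutes with every generator.
For example e is central: e·x = x = x·e; e·y = y = y·e.
Whereas x ∉ Z(G) since x·y = xy ≠ x³y = y·x.
Checking each of the 55 elements this way gives Z(G) = {e}, of order 1.

Answer: {e}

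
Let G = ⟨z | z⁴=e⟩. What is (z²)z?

Compute (z²) · z by multiplying left to right and reducing via the relations at each step:
  (z²) · z = z³

Answer: z³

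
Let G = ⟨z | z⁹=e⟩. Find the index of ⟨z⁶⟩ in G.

First find ord(z⁶) by computing successive powers:
  (z⁶)¹ = z⁶, (z⁶)² = z³, (z⁶)³ = e.
So |⟨z⁶⟩| = ord(z⁶) = 3. With |G| = 9, by Lagrange [G : ⟨z⁶⟩] = 9/3 = 3.

Answer: 3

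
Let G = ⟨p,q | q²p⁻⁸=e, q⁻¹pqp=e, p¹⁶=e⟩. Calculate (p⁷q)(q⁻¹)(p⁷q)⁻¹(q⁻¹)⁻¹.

[(p⁷q), (q⁻¹)] = (p⁷q)·(q⁻¹)·(p⁷q)⁻¹·(q⁻¹)⁻¹.
  (p⁷q) · (q⁻¹) = p⁷
  (p⁷) · (p⁷q⁻¹) = p⁶q
  (p⁶q) · q = p¹⁴

Answer: p¹⁴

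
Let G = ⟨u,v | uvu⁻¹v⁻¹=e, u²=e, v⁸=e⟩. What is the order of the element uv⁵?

Compute successive powers until reaching e:
  (uv⁵)¹ = uv⁵, (uv⁵)² = v², (uv⁵)³ = uv⁷, (uv⁵)⁴ = v⁴, (uv⁵)⁵ = uv, (uv⁵)⁶ = v⁶, (uv⁵)⁷ = uv³, (uv⁵)⁸ = e.
The smallest positive k with (uv⁵)ᵏ = e is 8.

Answer: 8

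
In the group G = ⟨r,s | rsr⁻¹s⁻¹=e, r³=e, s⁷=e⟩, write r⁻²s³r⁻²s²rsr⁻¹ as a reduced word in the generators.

Multiply left to right, reducing at each step:
  r · s³ = rs³
  (rs³) · r⁻² = r²s³
  (r²s³) · s² = r²s⁵
  (r²s⁵) · r = s⁵
  (s⁵) · s = s⁶
  (s⁶) · r⁻¹ = r²s⁶

Answer: r²s⁶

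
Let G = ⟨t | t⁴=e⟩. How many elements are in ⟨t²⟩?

|⟨t²⟩| equals the order of t². Compute successive powers until reaching e:
  (t²)¹ = t², (t²)² = e.
The smallest positive k with (t²)ᵏ = e is 2, so |⟨t²⟩| = 2.

Answer: 2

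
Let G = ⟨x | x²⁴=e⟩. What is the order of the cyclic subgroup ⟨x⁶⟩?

|⟨x⁶⟩| equals the order of x⁶. Compute successive powers until reaching e:
  (x⁶)¹ = x⁶, (x⁶)² = x¹², (x⁶)³ = x¹⁸, (x⁶)⁴ = e.
The smallest positive k with (x⁶)ᵏ = e is 4, so |⟨x⁶⟩| = 4.

Answer: 4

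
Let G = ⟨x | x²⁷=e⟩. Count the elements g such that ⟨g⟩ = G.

G is cyclic of order 27. An element generates G iff its order is 27, and a cyclic group of order 27 has exactly φ(27) = 18 such elements.

Answer: 18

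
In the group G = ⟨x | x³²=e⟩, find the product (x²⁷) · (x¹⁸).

Compute (x²⁷) · (x¹⁸) by multiplying left to right and reducing via the relations at each step:
  (x²⁷) · x¹⁸ = x¹³

Answer: x¹³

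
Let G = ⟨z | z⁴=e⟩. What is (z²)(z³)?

Compute (z²) · (z³) by multiplying left to right and reducing via the relations at each step:
  (z²) · z³ = z

Answer: z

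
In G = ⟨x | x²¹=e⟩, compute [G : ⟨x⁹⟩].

First find ord(x⁹) by computing successive powers:
  (x⁹)¹ = x⁹, (x⁹)² = x¹⁸, (x⁹)³ = x⁶, (x⁹)⁴ = x¹⁵, (x⁹)⁵ = x³, (x⁹)⁶ = x¹², (x⁹)⁷ = e.
So |⟨x⁹⟩| = ord(x⁹) = 7. With |G| = 21, by Lagrange [G : ⟨x⁹⟩] = 21/7 = 3.

Answer: 3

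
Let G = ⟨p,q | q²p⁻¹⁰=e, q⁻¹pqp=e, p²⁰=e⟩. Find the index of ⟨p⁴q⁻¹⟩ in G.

First find ord(p⁴q⁻¹) by computing successive powers:
  (p⁴q⁻¹)¹ = p⁴q⁻¹, (p⁴q⁻¹)² = p¹⁰, (p⁴q⁻¹)³ = p⁴q, (p⁴q⁻¹)⁴ = e.
So |⟨p⁴q⁻¹⟩| = ord(p⁴q⁻¹) = 4. With |G| = 40, by Lagrange [G : ⟨p⁴q⁻¹⟩] = 40/4 = 10.

Answer: 10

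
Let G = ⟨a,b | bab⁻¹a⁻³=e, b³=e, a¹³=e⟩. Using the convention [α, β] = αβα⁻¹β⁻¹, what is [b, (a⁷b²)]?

[b, (a⁷b²)] = b·(a⁷b²)·b⁻¹·(a⁷b²)⁻¹.
  b · (a⁷b²) = a⁸
  (a⁸) · (b²) = a⁸b²
  (a⁸b²) · (a⁵b) = a

Answer: a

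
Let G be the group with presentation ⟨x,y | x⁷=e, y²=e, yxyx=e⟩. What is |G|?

Enumerate words in the generators, reducing via the relations: the distinct elements are
  {e, x, y, xy, x², x³, x⁴, x⁵, x⁶, x²y, x³y, x⁴y, x⁵y, x⁶y}.
No further products give new elements, so |G| = 14.

Answer: 14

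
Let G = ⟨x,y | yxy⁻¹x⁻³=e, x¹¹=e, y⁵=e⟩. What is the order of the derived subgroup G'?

G' = [G, G] is generated by all commutators. The generator-pair commutators are: [x, y] = x⁹.
The subgroup they normally generate is {e, x, x², x³, x⁴, x⁵, x⁶, x⁷, x⁸, x⁹, x¹⁰}, of order 11.
Check: |G/G'| = 55/11 = 5 is the order of the abelianisation.

Answer: 11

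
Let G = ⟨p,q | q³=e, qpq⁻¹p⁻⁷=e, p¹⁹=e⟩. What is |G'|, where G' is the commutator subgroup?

G' = [G, G] is generated by all commutators. The generator-pair commutators are: [p, q] = p¹³.
The subgroup they normally generate is {e, p, p², p³, p⁴, p⁵, p⁶, p⁷, p⁸, p⁹, p¹⁰, p¹¹, p¹², p¹³, p¹⁴, p¹⁵, p¹⁶, p¹⁷, p¹⁸}, of order 19.
Check: |G/G'| = 57/19 = 3 is the order of the abelianisation.

Answer: 19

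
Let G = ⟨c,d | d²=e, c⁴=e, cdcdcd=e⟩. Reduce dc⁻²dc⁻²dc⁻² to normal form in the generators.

Multiply left to right, reducing at each step:
  d · c⁻² = dc²
  (dc²) · d = dc²d
  (dc²d) · c⁻² = c²dc²d
  (c²dc²d) · d = c²dc²
  (c²dc²) · c⁻² = c²d

Answer: c²d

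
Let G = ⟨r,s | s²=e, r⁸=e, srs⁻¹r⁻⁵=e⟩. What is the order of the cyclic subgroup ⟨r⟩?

|⟨r⟩| equals the order of r. Compute successive powers until reaching e:
  r¹ = r, r² = r², r³ = r³, r⁴ = r⁴, r⁵ = r⁵, r⁶ = r⁶, r⁷ = r⁷, r⁸ = e.
The smallest positive k with rᵏ = e is 8, so |⟨r⟩| = 8.

Answer: 8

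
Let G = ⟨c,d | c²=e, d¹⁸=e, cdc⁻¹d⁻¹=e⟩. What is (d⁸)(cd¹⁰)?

Compute (d⁸) · (cd¹⁰) by multiplying left to right and reducing via the relations at each step:
  (d⁸) · c = cd⁸
  (cd⁸) · d¹⁰ = c

Answer: c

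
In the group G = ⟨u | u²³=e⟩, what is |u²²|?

Compute successive powers until reaching e:
  (u²²)¹ = u²², (u²²)² = u²¹, (u²²)³ = u²⁰, (u²²)⁴ = u¹⁹, (u²²)⁵ = u¹⁸, (u²²)⁶ = u¹⁷, (u²²)⁷ = u¹⁶, (u²²)⁸ = u¹⁵, (u²²)⁹ = u¹⁴, (u²²)¹⁰ = u¹³, (u²²)¹¹ = u¹², (u²²)¹² = u¹¹, (u²²)¹³ = u¹⁰, (u²²)¹⁴ = u⁹, (u²²)¹⁵ = u⁸, (u²²)¹⁶ = u⁷, (u²²)¹⁷ = u⁶, (u²²)¹⁸ = u⁵, (u²²)¹⁹ = u⁴, (u²²)²⁰ = u³, (u²²)²¹ = u², (u²²)²² = u, (u²²)²³ = e.
The smallest positive k with (u²²)ᵏ = e is 23.

Answer: 23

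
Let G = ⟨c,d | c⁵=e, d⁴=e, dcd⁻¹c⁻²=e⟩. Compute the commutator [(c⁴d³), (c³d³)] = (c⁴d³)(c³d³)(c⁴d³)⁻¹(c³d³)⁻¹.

[(c⁴d³), (c³d³)] = (c⁴d³)·(c³d³)·(c⁴d³)⁻¹·(c³d³)⁻¹.
  (c⁴d³) · (c³d³) = c³d²
  (c³d²) · (c²d) = cd³
  (cd³) · (c⁴d) = c³

Answer: c³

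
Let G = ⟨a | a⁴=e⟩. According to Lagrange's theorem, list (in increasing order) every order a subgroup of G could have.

|G| = 4 = 2². By Lagrange's theorem the order of any subgroup divides 4; the divisors of 4 are 1, 2, 4.

Answer: 1, 2, 4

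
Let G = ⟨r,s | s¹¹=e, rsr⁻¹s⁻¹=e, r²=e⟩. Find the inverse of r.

The order of r is 2 (smallest k with rᵏ = e), so r⁻¹ = r¹ = r.
Check: r · r → r · r = e, giving e as required.

Answer: r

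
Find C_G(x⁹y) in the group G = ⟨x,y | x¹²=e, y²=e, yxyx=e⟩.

⟨x⁹y⟩ ⊆ C_G(x⁹y) since powers of x⁹y commute with x⁹y; so |C_G(x⁹y)| ≥ |⟨x⁹y⟩| = 2.
By orbit–stabilizer, |C_G(x⁹y)| = |G| / |conj. class of x⁹y| = 24 / 6 = 4.
The 4 elements commuting with x⁹y are {e, x⁶, x³y, x⁹y}.

Answer: {e, x⁶, x³y, x⁹y}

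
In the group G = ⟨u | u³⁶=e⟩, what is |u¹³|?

Compute successive powers until reaching e:
  (u¹³)¹ = u¹³, (u¹³)² = u²⁶, (u¹³)³ = u³, (u¹³)⁴ = u¹⁶, (u¹³)⁵ = u²⁹, (u¹³)⁶ = u⁶, (u¹³)⁷ = u¹⁹, (u¹³)⁸ = u³², (u¹³)⁹ = u⁹, (u¹³)¹⁰ = u²², (u¹³)¹¹ = u³⁵, (u¹³)¹² = u¹², (u¹³)¹³ = u²⁵, (u¹³)¹⁴ = u², (u¹³)¹⁵ = u¹⁵, (u¹³)¹⁶ = u²⁸, (u¹³)¹⁷ = u⁵, (u¹³)¹⁸ = u¹⁸, (u¹³)¹⁹ = u³¹, (u¹³)²⁰ = u⁸, (u¹³)²¹ = u²¹, (u¹³)²² = u³⁴, (u¹³)²³ = u¹¹, (u¹³)²⁴ = u²⁴, (u¹³)²⁵ = u, (u¹³)²⁶ = u¹⁴, (u¹³)²⁷ = u²⁷, (u¹³)²⁸ = u⁴, (u¹³)²⁹ = u¹⁷, (u¹³)³⁰ = u³⁰, (u¹³)³¹ = u⁷, (u¹³)³² = u²⁰, (u¹³)³³ = u³³, (u¹³)³⁴ = u¹⁰, (u¹³)³⁵ = u²³, (u¹³)³⁶ = e.
The smallest positive k with (u¹³)ᵏ = e is 36.

Answer: 36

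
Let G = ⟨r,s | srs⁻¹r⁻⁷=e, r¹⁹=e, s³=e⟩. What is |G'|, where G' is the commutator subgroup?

G' = [G, G] is generated by all commutators. The generator-pair commutators are: [r, s] = r¹³.
The subgroup they normally generate is {e, r, r², r³, r⁴, r⁵, r⁶, r⁷, r⁸, r⁹, r¹⁰, r¹¹, r¹², r¹³, r¹⁴, r¹⁵, r¹⁶, r¹⁷, r¹⁸}, of order 19.
Check: |G/G'| = 57/19 = 3 is the order of the abelianisation.

Answer: 19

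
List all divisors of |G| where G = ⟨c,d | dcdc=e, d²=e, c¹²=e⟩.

|G| = 24 = 2³ · 3. By Lagrange's theorem the order of any subgroup divides 24; the divisors of 24 are 1, 2, 3, 4, 6, 8, 12, 24.

Answer: 1, 2, 3, 4, 6, 8, 12, 24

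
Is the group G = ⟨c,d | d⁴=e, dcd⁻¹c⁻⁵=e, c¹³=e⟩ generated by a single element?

Every cyclic group is abelian. But c·d = cd while d·c = c⁵d, so c·d ≠ d·c and G is not abelian. Hence G is not cyclic.

Answer: No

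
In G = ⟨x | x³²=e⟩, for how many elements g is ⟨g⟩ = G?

G is cyclic of order 32. An element generates G iff its order is 32, and a cyclic group of order 32 has exactly φ(32) = 16 such elements.

Answer: 16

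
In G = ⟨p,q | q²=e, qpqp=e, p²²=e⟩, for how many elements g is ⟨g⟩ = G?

⟨g⟩ = G would require ord(g) = |G| = 44, but the maximum element order in G is 22 < 44. So G is not cyclic and no single element generates it: the count is 0.

Answer: 0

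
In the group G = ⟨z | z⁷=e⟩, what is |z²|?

Compute successive powers until reaching e:
  (z²)¹ = z², (z²)² = z⁴, (z²)³ = z⁶, (z²)⁴ = z, (z²)⁵ = z³, (z²)⁶ = z⁵, (z²)⁷ = e.
The smallest positive k with (z²)ᵏ = e is 7.

Answer: 7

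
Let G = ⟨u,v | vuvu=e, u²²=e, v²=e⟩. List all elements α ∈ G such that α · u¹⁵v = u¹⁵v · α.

⟨u¹⁵v⟩ ⊆ C_G(u¹⁵v) since powers of u¹⁵v commute with u¹⁵v; so |C_G(u¹⁵v)| ≥ |⟨u¹⁵v⟩| = 2.
By orbit–stabilizer, |C_G(u¹⁵v)| = |G| / |conj. class of u¹⁵v| = 44 / 11 = 4.
The 4 elements commuting with u¹⁵v are {e, u¹¹, u⁴v, u¹⁵v}.

Answer: {e, u¹¹, u⁴v, u¹⁵v}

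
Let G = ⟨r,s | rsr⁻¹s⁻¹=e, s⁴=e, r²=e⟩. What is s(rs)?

Compute s · (rs) by multiplying left to right and reducing via the relations at each step:
  s · r = rs
  (rs) · s = rs²

Answer: rs²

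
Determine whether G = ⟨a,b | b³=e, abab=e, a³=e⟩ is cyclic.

Every cyclic group is abelian. But a·b = ab while b·a = a²b², so a·b ≠ b·a and G is not abelian. Hence G is not cyclic.

Answer: No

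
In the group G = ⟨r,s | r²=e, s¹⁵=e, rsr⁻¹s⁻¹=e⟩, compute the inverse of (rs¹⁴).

The order of (rs¹⁴) is 30 (smallest k with (rs¹⁴)ᵏ = e), so (rs¹⁴)⁻¹ = (rs¹⁴)²⁹ = rs.
Check: (rs¹⁴) · (rs) → (rs¹⁴) · r = s¹⁴;   (s¹⁴) · s = e, giving e as required.

Answer: rs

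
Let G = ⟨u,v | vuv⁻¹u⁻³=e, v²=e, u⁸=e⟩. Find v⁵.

Compute successive powers of v, reducing at each step:
  v²: v · v = e
  v³: e · v = v
  v⁴: v · v = e
  v⁵: e · v = v

Answer: v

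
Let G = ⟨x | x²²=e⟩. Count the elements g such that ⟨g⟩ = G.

G is cyclic of order 22. An element generates G iff its order is 22, and a cyclic group of order 22 has exactly φ(22) = 10 such elements.

Answer: 10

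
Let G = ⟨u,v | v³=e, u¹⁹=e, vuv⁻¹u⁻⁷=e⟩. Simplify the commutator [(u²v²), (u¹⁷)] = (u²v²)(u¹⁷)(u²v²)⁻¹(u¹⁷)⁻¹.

[(u²v²), (u¹⁷)] = (u²v²)·(u¹⁷)·(u²v²)⁻¹·(u¹⁷)⁻¹.
  (u²v²) · (u¹⁷) = u¹⁸v²
  (u¹⁸v²) · (u⁵v) = u¹⁶
  (u¹⁶) · (u²) = u¹⁸

Answer: u¹⁸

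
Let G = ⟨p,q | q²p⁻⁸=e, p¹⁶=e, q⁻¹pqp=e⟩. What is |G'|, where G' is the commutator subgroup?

G' = [G, G] is generated by all commutators. The generator-pair commutators are: [p, q] = p².
The subgroup they normally generate is {e, p², p⁴, p⁶, p⁸, p¹⁰, p¹², p¹⁴}, of order 8.
Check: |G/G'| = 32/8 = 4 is the order of the abelianisation.

Answer: 8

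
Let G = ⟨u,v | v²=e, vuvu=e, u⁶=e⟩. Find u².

Compute successive powers of u, reducing at each step:
  u²: u · u = u²

Answer: u²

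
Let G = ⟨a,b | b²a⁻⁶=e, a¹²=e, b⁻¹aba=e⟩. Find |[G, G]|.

G' = [G, G] is generated by all commutators. The generator-pair commutators are: [a, b] = a².
The subgroup they normally generate is {e, a², a⁴, a⁶, a⁸, a¹⁰}, of order 6.
Check: |G/G'| = 24/6 = 4 is the order of the abelianisation.

Answer: 6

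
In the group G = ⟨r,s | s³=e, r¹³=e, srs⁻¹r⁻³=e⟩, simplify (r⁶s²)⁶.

Compute successive powers of (r⁶s²), reducing at each step:
  (r⁶s²)²: (r⁶s²) · r⁶ = r⁸s²;   (r⁸s²) · s² = r⁸s
  (r⁶s²)³: (r⁸s) · r⁶ = s;   s · s² = e
  (r⁶s²)⁴: e · r⁶ = r⁶;   (r⁶) · s² = r⁶s²
  (r⁶s²)⁵: (r⁶s²) · r⁶ = r⁸s²;   (r⁸s²) · s² = r⁸s
  (r⁶s²)⁶: (r⁸s) · r⁶ = s;   s · s² = e

Answer: e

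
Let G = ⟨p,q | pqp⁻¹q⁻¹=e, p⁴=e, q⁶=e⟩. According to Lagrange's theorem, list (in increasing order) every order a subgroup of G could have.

|G| = 24 = 2³ · 3. By Lagrange's theorem the order of any subgroup divides 24; the divisors of 24 are 1, 2, 3, 4, 6, 8, 12, 24.

Answer: 1, 2, 3, 4, 6, 8, 12, 24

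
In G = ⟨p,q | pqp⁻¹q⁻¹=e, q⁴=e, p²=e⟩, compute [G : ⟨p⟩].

First find ord(p) by computing successive powers:
  p¹ = p, p² = e.
So |⟨p⟩| = ord(p) = 2. With |G| = 8, by Lagrange [G : ⟨p⟩] = 8/2 = 4.

Answer: 4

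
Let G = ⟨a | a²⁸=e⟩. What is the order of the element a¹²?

Compute successive powers until reaching e:
  (a¹²)¹ = a¹², (a¹²)² = a²⁴, (a¹²)³ = a⁸, (a¹²)⁴ = a²⁰, (a¹²)⁵ = a⁴, (a¹²)⁶ = a¹⁶, (a¹²)⁷ = e.
The smallest positive k with (a¹²)ᵏ = e is 7.

Answer: 7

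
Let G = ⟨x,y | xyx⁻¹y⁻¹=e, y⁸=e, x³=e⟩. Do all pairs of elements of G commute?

Each pair of generators commutes: x·y = xy = y·x. Since the generators pairwise commute, every element of G commutes with every other, so G is abelian.

Answer: Yes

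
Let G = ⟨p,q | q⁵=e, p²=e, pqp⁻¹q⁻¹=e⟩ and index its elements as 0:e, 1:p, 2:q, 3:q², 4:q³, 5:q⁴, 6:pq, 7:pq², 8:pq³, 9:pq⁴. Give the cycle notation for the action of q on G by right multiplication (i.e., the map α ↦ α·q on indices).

(0 2 3 4 5)(1 6 7 8 9)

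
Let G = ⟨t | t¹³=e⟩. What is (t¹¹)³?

Compute successive powers of (t¹¹), reducing at each step:
  (t¹¹)²: (t¹¹) · t¹¹ = t⁹
  (t¹¹)³: (t⁹) · t¹¹ = t⁷

Answer: t⁷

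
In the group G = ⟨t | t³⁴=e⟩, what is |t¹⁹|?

Compute successive powers until reaching e:
  (t¹⁹)¹ = t¹⁹, (t¹⁹)² = t⁴, (t¹⁹)³ = t²³, (t¹⁹)⁴ = t⁸, (t¹⁹)⁵ = t²⁷, (t¹⁹)⁶ = t¹², (t¹⁹)⁷ = t³¹, (t¹⁹)⁸ = t¹⁶, (t¹⁹)⁹ = t, (t¹⁹)¹⁰ = t²⁰, (t¹⁹)¹¹ = t⁵, (t¹⁹)¹² = t²⁴, (t¹⁹)¹³ = t⁹, (t¹⁹)¹⁴ = t²⁸, (t¹⁹)¹⁵ = t¹³, (t¹⁹)¹⁶ = t³², (t¹⁹)¹⁷ = t¹⁷, (t¹⁹)¹⁸ = t², (t¹⁹)¹⁹ = t²¹, (t¹⁹)²⁰ = t⁶, (t¹⁹)²¹ = t²⁵, (t¹⁹)²² = t¹⁰, (t¹⁹)²³ = t²⁹, (t¹⁹)²⁴ = t¹⁴, (t¹⁹)²⁵ = t³³, (t¹⁹)²⁶ = t¹⁸, (t¹⁹)²⁷ = t³, (t¹⁹)²⁸ = t²², (t¹⁹)²⁹ = t⁷, (t¹⁹)³⁰ = t²⁶, (t¹⁹)³¹ = t¹¹, (t¹⁹)³² = t³⁰, (t¹⁹)³³ = t¹⁵, (t¹⁹)³⁴ = e.
The smallest positive k with (t¹⁹)ᵏ = e is 34.

Answer: 34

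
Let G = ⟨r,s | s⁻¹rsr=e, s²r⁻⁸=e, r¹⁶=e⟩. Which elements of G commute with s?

⟨s⟩ ⊆ C_G(s) since powers of s commute with s; so |C_G(s)| ≥ |⟨s⟩| = 4.
By orbit–stabilizer, |C_G(s)| = |G| / |conj. class of s| = 32 / 8 = 4.
The 4 elements commuting with s are {e, r⁸, s, s⁻¹}.

Answer: {e, r⁸, s, s⁻¹}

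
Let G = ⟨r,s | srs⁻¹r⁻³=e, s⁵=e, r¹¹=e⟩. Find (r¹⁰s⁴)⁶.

Compute successive powers of (r¹⁰s⁴), reducing at each step:
  (r¹⁰s⁴)²: (r¹⁰s⁴) · r¹⁰ = r⁶s⁴;   (r⁶s⁴) · s⁴ = r⁶s³
  (r¹⁰s⁴)³: (r⁶s³) · r¹⁰ = rs³;   (rs³) · s⁴ = rs²
  (r¹⁰s⁴)⁴: (rs²) · r¹⁰ = r³s²;   (r³s²) · s⁴ = r³s
  (r¹⁰s⁴)⁵: (r³s) · r¹⁰ = s;   s · s⁴ = e
  (r¹⁰s⁴)⁶: e · r¹⁰ = r¹⁰;   (r¹⁰) · s⁴ = r¹⁰s⁴

Answer: r¹⁰s⁴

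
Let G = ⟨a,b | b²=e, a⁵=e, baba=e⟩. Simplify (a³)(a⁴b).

Compute (a³) · (a⁴b) by multiplying left to right and reducing via the relations at each step:
  (a³) · a⁴ = a²
  (a²) · b = a²b

Answer: a²b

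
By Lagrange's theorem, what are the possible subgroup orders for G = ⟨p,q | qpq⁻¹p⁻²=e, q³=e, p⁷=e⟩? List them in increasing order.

|G| = 21 = 3 · 7. By Lagrange's theorem the order of any subgroup divides 21; the divisors of 21 are 1, 3, 7, 21.

Answer: 1, 3, 7, 21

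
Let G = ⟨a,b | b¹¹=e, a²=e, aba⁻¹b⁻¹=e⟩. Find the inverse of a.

The order of a is 2 (smallest k with aᵏ = e), so a⁻¹ = a¹ = a.
Check: a · a → a · a = e, giving e as required.

Answer: a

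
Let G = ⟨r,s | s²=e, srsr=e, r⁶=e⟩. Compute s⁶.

Compute successive powers of s, reducing at each step:
  s²: s · s = e
  s³: e · s = s
  s⁴: s · s = e
  s⁵: e · s = s
  s⁶: s · s = e

Answer: e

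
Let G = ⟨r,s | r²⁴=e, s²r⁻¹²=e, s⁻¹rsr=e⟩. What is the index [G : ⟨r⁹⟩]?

First find ord(r⁹) by computing successive powers:
  (r⁹)¹ = r⁹, (r⁹)² = r¹⁸, (r⁹)³ = r³, (r⁹)⁴ = r¹², (r⁹)⁵ = r²¹, (r⁹)⁶ = r⁶, (r⁹)⁷ = r¹⁵, (r⁹)⁸ = e.
So |⟨r⁹⟩| = ord(r⁹) = 8. With |G| = 48, by Lagrange [G : ⟨r⁹⟩] = 48/8 = 6.

Answer: 6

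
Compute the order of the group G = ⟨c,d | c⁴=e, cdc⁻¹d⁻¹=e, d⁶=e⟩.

Enumerate words in the generators, reducing via the relations: the distinct elements are
  {c, d, e, cd, c², c³, d², d³, d⁴, d⁵, cd², cd³, cd⁴, cd⁵, c²d, c³d, c²d², c²d³, c²d⁴, c²d⁵, c³d², c³d³, c³d⁴, c³d⁵}.
No further products give new elements, so |G| = 24.

Answer: 24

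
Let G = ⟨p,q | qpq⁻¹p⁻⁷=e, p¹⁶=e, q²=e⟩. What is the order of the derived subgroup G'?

G' = [G, G] is generated by all commutators. The generator-pair commutators are: [p, q] = p¹⁰.
The subgroup they normally generate is {e, p², p⁴, p⁶, p⁸, p¹⁰, p¹², p¹⁴}, of order 8.
Check: |G/G'| = 32/8 = 4 is the order of the abelianisation.

Answer: 8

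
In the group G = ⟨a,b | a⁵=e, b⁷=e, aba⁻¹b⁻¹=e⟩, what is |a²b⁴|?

Compute successive powers until reaching e:
  (a²b⁴)¹ = a²b⁴, (a²b⁴)² = a⁴b, (a²b⁴)³ = ab⁵, (a²b⁴)⁴ = a³b², (a²b⁴)⁵ = b⁶, (a²b⁴)⁶ = a²b³, (a²b⁴)⁷ = a⁴, (a²b⁴)⁸ = ab⁴, (a²b⁴)⁹ = a³b, (a²b⁴)¹⁰ = b⁵, (a²b⁴)¹¹ = a²b², (a²b⁴)¹² = a⁴b⁶, (a²b⁴)¹³ = ab³, (a²b⁴)¹⁴ = a³, (a²b⁴)¹⁵ = b⁴, (a²b⁴)¹⁶ = a²b, (a²b⁴)¹⁷ = a⁴b⁵, (a²b⁴)¹⁸ = ab², (a²b⁴)¹⁹ = a³b⁶, (a²b⁴)²⁰ = b³, (a²b⁴)²¹ = a², (a²b⁴)²² = a⁴b⁴, (a²b⁴)²³ = ab, (a²b⁴)²⁴ = a³b⁵, (a²b⁴)²⁵ = b², (a²b⁴)²⁶ = a²b⁶, (a²b⁴)²⁷ = a⁴b³, (a²b⁴)²⁸ = a, (a²b⁴)²⁹ = a³b⁴, (a²b⁴)³⁰ = b, (a²b⁴)³¹ = a²b⁵, (a²b⁴)³² = a⁴b², (a²b⁴)³³ = ab⁶, (a²b⁴)³⁴ = a³b³, (a²b⁴)³⁵ = e.
The smallest positive k with (a²b⁴)ᵏ = e is 35.

Answer: 35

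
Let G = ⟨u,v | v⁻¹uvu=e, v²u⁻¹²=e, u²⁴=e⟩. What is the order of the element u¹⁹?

Compute successive powers until reaching e:
  (u¹⁹)¹ = u¹⁹, (u¹⁹)² = u¹⁴, (u¹⁹)³ = u⁹, (u¹⁹)⁴ = u⁴, (u¹⁹)⁵ = u²³, (u¹⁹)⁶ = u¹⁸, (u¹⁹)⁷ = u¹³, (u¹⁹)⁸ = u⁸, (u¹⁹)⁹ = u³, (u¹⁹)¹⁰ = u²², (u¹⁹)¹¹ = u¹⁷, (u¹⁹)¹² = u¹², (u¹⁹)¹³ = u⁷, (u¹⁹)¹⁴ = u², (u¹⁹)¹⁵ = u²¹, (u¹⁹)¹⁶ = u¹⁶, (u¹⁹)¹⁷ = u¹¹, (u¹⁹)¹⁸ = u⁶, (u¹⁹)¹⁹ = u, (u¹⁹)²⁰ = u²⁰, (u¹⁹)²¹ = u¹⁵, (u¹⁹)²² = u¹⁰, (u¹⁹)²³ = u⁵, (u¹⁹)²⁴ = e.
The smallest positive k with (u¹⁹)ᵏ = e is 24.

Answer: 24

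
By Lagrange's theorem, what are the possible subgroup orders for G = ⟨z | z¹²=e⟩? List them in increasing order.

|G| = 12 = 2² · 3. By Lagrange's theorem the order of any subgroup divides 12; the divisors of 12 are 1, 2, 3, 4, 6, 12.

Answer: 1, 2, 3, 4, 6, 12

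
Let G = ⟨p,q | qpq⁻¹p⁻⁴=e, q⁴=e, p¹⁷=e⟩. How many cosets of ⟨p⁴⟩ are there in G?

First find ord(p⁴) by computing successive powers:
  (p⁴)¹ = p⁴, (p⁴)² = p⁸, (p⁴)³ = p¹², (p⁴)⁴ = p¹⁶, (p⁴)⁵ = p³, (p⁴)⁶ = p⁷, (p⁴)⁷ = p¹¹, (p⁴)⁸ = p¹⁵, (p⁴)⁹ = p², (p⁴)¹⁰ = p⁶, (p⁴)¹¹ = p¹⁰, (p⁴)¹² = p¹⁴, (p⁴)¹³ = p, (p⁴)¹⁴ = p⁵, (p⁴)¹⁵ = p⁹, (p⁴)¹⁶ = p¹³, (p⁴)¹⁷ = e.
So |⟨p⁴⟩| = ord(p⁴) = 17. With |G| = 68, by Lagrange [G : ⟨p⁴⟩] = 68/17 = 4.

Answer: 4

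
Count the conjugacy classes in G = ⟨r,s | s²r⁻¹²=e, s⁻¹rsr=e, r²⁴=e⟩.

The conjugacy classes (representative and size) are:
  [e] (size 1), [r] (size 2), [r²] (size 2), [r³] (size 2), [r⁴] (size 2), [r⁵] (size 2), [r¹⁸] (size 2), [r⁷] (size 2), [r¹⁶] (size 2), [r¹⁵] (size 2), [r¹⁴] (size 2), [r¹³] (size 2), [r¹²] (size 1), [r⁶s] (size 12), [r⁵s⁻¹] (size 12).
Class equation: 1 + 2 + 2 + 2 + 2 + 2 + 2 + 2 + 2 + 2 + 2 + 2 + 1 + 12 + 12 = 48 = |G|. So G has 15 conjugacy classes.

Answer: 15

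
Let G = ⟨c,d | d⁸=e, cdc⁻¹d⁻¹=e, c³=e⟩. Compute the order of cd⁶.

Compute successive powers until reaching e:
  (cd⁶)¹ = cd⁶, (cd⁶)² = c²d⁴, (cd⁶)³ = d², (cd⁶)⁴ = c, (cd⁶)⁵ = c²d⁶, (cd⁶)⁶ = d⁴, (cd⁶)⁷ = cd², (cd⁶)⁸ = c², (cd⁶)⁹ = d⁶, (cd⁶)¹⁰ = cd⁴, (cd⁶)¹¹ = c²d², (cd⁶)¹² = e.
The smallest positive k with (cd⁶)ᵏ = e is 12.

Answer: 12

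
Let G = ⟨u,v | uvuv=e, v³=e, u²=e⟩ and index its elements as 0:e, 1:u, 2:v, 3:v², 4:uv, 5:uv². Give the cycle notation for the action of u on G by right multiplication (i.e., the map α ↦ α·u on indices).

(0 1)(2 5)(3 4)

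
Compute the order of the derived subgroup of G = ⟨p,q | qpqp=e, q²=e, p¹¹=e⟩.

G' = [G, G] is generated by all commutators. The generator-pair commutators are: [p, q] = p².
The subgroup they normally generate is {e, p, p², p³, p⁴, p⁵, p⁶, p⁷, p⁸, p⁹, p¹⁰}, of order 11.
Check: |G/G'| = 22/11 = 2 is the order of the abelianisation.

Answer: 11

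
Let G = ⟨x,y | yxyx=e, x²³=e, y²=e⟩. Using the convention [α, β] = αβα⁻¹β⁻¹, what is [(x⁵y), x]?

[(x⁵y), x] = (x⁵y)·x·(x⁵y)⁻¹·x⁻¹.
  (x⁵y) · x = x⁴y
  (x⁴y) · (x⁵y) = x²²
  (x²²) · (x²²) = x²¹

Answer: x²¹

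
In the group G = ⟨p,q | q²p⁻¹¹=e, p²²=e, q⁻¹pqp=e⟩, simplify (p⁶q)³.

Compute successive powers of (p⁶q), reducing at each step:
  (p⁶q)²: (p⁶q) · p⁶ = q;   q · q = p¹¹
  (p⁶q)³: (p¹¹) · p⁶ = p¹⁷;   (p¹⁷) · q = p⁶q⁻¹

Answer: p⁶q⁻¹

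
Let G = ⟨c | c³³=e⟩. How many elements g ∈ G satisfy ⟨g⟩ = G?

G is cyclic of order 33. An element generates G iff its order is 33, and a cyclic group of order 33 has exactly φ(33) = 20 such elements.

Answer: 20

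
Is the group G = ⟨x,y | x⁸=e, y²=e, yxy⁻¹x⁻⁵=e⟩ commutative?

x·y = xy but y·x = x⁵y, so x·y ≠ y·x and G is not abelian.

Answer: No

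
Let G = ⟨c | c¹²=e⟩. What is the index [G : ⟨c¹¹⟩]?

First find ord(c¹¹) by computing successive powers:
  (c¹¹)¹ = c¹¹, (c¹¹)² = c¹⁰, (c¹¹)³ = c⁹, (c¹¹)⁴ = c⁸, (c¹¹)⁵ = c⁷, (c¹¹)⁶ = c⁶, (c¹¹)⁷ = c⁵, (c¹¹)⁸ = c⁴, (c¹¹)⁹ = c³, (c¹¹)¹⁰ = c², (c¹¹)¹¹ = c, (c¹¹)¹² = e.
So |⟨c¹¹⟩| = ord(c¹¹) = 12. With |G| = 12, by Lagrange [G : ⟨c¹¹⟩] = 12/12 = 1.

Answer: 1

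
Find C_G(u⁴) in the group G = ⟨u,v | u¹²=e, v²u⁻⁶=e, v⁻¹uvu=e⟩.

⟨u⁴⟩ ⊆ C_G(u⁴) since powers of u⁴ commute with u⁴; so |C_G(u⁴)| ≥ |⟨u⁴⟩| = 3.
By orbit–stabilizer, |C_G(u⁴)| = |G| / |conj. class of u⁴| = 24 / 2 = 12.
The 12 elements commuting with u⁴ are {e, u, u², u³, u⁴, u⁵, u⁶, u⁷, u⁸, u⁹, u¹⁰, u¹¹}.

Answer: {e, u, u², u³, u⁴, u⁵, u⁶, u⁷, u⁸, u⁹, u¹⁰, u¹¹}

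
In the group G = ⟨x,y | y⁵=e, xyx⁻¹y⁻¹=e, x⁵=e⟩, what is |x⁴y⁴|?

Compute successive powers until reaching e:
  (x⁴y⁴)¹ = x⁴y⁴, (x⁴y⁴)² = x³y³, (x⁴y⁴)³ = x²y², (x⁴y⁴)⁴ = xy, (x⁴y⁴)⁵ = e.
The smallest positive k with (x⁴y⁴)ᵏ = e is 5.

Answer: 5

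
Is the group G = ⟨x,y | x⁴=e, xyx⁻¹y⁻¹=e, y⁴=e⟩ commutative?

Each pair of generators commutes: x·y = xy = y·x. Since the generators pairwise commute, every element of G commutes with every other, so G is abelian.

Answer: Yes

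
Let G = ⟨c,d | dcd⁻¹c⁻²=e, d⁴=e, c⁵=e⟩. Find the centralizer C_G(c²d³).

⟨c²d³⟩ ⊆ C_G(c²d³) since powers of c²d³ commute with c²d³; so |C_G(c²d³)| ≥ |⟨c²d³⟩| = 4.
By orbit–stabilizer, |C_G(c²d³)| = |G| / |conj. class of c²d³| = 20 / 5 = 4.
The 4 elements commuting with c²d³ are {e, cd, c²d³, c³d²}.

Answer: {e, cd, c²d³, c³d²}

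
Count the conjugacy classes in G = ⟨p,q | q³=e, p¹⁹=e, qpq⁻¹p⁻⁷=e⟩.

The conjugacy classes (representative and size) are:
  [e] (size 1), [p¹¹] (size 3), [p¹⁴] (size 3), [p⁶] (size 3), [p¹⁷] (size 3), [p¹²] (size 3), [p¹⁰] (size 3), [p²q] (size 19), [p¹⁸q²] (size 19).
Class equation: 1 + 3 + 3 + 3 + 3 + 3 + 3 + 19 + 19 = 57 = |G|. So G has 9 conjugacy classes.

Answer: 9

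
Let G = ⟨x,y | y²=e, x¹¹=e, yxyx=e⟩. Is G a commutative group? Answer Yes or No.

x·y = xy but y·x = x¹⁰y, so x·y ≠ y·x and G is not abelian.

Answer: No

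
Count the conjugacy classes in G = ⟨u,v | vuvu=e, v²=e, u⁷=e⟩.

The conjugacy classes (representative and size) are:
  [e] (size 1), [u⁶] (size 2), [u⁵] (size 2), [u⁴] (size 2), [uv] (size 7).
Class equation: 1 + 2 + 2 + 2 + 7 = 14 = |G|. So G has 5 conjugacy classes.

Answer: 5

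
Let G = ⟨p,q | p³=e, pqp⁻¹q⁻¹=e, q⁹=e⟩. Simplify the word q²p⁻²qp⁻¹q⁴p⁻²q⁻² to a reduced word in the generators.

Multiply left to right, reducing at each step:
  (q²) · p⁻² = pq²
  (pq²) · q = pq³
  (pq³) · p⁻¹ = q³
  (q³) · q⁴ = q⁷
  (q⁷) · p⁻² = pq⁷
  (pq⁷) · q⁻² = pq⁵

Answer: pq⁵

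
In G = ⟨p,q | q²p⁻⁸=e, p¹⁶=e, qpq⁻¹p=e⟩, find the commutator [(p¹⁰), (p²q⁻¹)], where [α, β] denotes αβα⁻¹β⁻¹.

[(p¹⁰), (p²q⁻¹)] = (p¹⁰)·(p²q⁻¹)·(p¹⁰)⁻¹·(p²q⁻¹)⁻¹.
  (p¹⁰) · (p²q⁻¹) = p⁴q
  (p⁴q) · (p⁶) = p⁶q⁻¹
  (p⁶q⁻¹) · (p²q) = p⁴

Answer: p⁴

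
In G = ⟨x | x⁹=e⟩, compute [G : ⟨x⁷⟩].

First find ord(x⁷) by computing successive powers:
  (x⁷)¹ = x⁷, (x⁷)² = x⁵, (x⁷)³ = x³, (x⁷)⁴ = x, (x⁷)⁵ = x⁸, (x⁷)⁶ = x⁶, (x⁷)⁷ = x⁴, (x⁷)⁸ = x², (x⁷)⁹ = e.
So |⟨x⁷⟩| = ord(x⁷) = 9. With |G| = 9, by Lagrange [G : ⟨x⁷⟩] = 9/9 = 1.

Answer: 1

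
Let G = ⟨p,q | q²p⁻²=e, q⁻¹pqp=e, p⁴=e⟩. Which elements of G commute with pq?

⟨pq⟩ ⊆ C_G(pq) since powers of pq commute with pq; so |C_G(pq)| ≥ |⟨pq⟩| = 4.
By orbit–stabilizer, |C_G(pq)| = |G| / |conj. class of pq| = 8 / 2 = 4.
The 4 elements commuting with pq are {e, p², pq, pq⁻¹}.

Answer: {e, p², pq, pq⁻¹}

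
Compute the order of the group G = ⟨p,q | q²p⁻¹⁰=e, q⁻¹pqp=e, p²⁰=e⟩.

Enumerate words in the generators, reducing via the relations: the distinct elements are
  {e, p, q, pq, p², p³, p⁴, p⁵, p⁶, p⁷, p⁸, p⁹, p²q, p³q, p¹², p¹³, p¹¹, p¹⁰, p¹⁴, p¹⁵, p¹⁶, p¹⁷, p¹⁸, p¹⁹, p⁴q, p⁵q, p⁶q, p⁷q, p⁸q, p⁹q, q⁻¹, pq⁻¹, p²q⁻¹, p³q⁻¹, p⁴q⁻¹, p⁵q⁻¹, p⁶q⁻¹, p⁷q⁻¹, p⁸q⁻¹, p⁹q⁻¹}.
No further products give new elements, so |G| = 40.

Answer: 40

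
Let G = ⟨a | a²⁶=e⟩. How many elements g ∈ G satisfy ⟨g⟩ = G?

G is cyclic of order 26. An element generates G iff its order is 26, and a cyclic group of order 26 has exactly φ(26) = 12 such elements.

Answer: 12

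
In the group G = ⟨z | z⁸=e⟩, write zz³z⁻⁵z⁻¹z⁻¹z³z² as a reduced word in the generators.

Multiply left to right, reducing at each step:
  z · z³ = z⁴
  (z⁴) · z⁻⁵ = z⁷
  (z⁷) · z⁻¹ = z⁶
  (z⁶) · z⁻¹ = z⁵
  (z⁵) · z³ = e
  e · z² = z²

Answer: z²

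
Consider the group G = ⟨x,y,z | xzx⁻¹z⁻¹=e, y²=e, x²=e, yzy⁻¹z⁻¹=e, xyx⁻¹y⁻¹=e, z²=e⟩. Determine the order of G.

Enumerate words in the generators, reducing via the relations: the distinct elements are
  {e, x, y, z, xy, xz, yz, xyz}.
No further products give new elements, so |G| = 8.

Answer: 8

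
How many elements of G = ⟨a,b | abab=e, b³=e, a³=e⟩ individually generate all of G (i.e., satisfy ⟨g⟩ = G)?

⟨g⟩ = G would require ord(g) = |G| = 12, but the maximum element order in G is 3 < 12. So G is not cyclic and no single element generates it: the count is 0.

Answer: 0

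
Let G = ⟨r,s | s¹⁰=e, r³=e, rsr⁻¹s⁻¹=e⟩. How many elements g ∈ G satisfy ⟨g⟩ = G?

G is cyclic of order 30. An element generates G iff its order is 30, and a cyclic group of order 30 has exactly φ(30) = 8 such elements.

Answer: 8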